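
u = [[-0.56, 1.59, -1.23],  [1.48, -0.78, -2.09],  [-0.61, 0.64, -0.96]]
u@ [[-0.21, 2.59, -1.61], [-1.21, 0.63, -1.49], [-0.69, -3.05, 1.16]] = [[-0.96, 3.3, -2.89], [2.08, 9.72, -3.64], [0.02, 1.75, -1.09]]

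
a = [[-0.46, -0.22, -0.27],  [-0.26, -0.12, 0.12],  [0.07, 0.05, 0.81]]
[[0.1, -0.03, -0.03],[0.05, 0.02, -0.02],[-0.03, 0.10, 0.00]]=a @ [[-0.15, -0.08, 0.05], [-0.11, 0.14, 0.02], [-0.02, 0.12, -0.0]]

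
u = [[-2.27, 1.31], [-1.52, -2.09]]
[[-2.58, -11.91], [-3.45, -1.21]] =u@[[1.47,3.93], [0.58,-2.28]]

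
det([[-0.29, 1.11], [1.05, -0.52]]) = -1.015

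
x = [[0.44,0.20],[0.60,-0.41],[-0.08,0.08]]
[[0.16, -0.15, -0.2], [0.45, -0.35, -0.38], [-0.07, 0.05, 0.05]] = x @ [[0.52, -0.44, -0.52], [-0.34, 0.22, 0.16]]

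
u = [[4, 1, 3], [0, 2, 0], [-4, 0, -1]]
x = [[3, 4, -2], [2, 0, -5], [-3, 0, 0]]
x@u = [[20, 11, 11], [28, 2, 11], [-12, -3, -9]]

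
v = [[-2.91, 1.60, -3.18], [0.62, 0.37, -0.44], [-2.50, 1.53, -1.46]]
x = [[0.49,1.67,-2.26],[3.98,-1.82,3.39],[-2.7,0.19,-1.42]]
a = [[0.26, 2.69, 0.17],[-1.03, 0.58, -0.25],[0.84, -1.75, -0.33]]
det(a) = -1.42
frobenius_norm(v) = 5.71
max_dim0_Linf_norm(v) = 3.18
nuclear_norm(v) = 7.16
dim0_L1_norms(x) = [7.17, 3.68, 7.07]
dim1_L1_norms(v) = [7.69, 1.43, 5.49]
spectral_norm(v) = 5.59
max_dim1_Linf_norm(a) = 2.69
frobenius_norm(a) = 3.56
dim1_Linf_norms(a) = [2.69, 1.03, 1.75]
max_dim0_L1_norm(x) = 7.17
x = a @ v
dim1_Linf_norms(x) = [2.26, 3.98, 2.7]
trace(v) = -4.00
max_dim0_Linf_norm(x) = 3.98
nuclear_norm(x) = 9.28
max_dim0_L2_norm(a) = 3.26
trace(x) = -2.75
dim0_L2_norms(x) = [4.83, 2.48, 4.31]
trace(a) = 0.51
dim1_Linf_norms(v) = [3.18, 0.62, 2.5]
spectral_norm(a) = 3.30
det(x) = 4.50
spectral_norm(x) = 6.44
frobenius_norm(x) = 6.94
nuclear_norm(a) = 4.92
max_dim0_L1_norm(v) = 6.03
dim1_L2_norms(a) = [2.71, 1.21, 1.97]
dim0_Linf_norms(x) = [3.98, 1.82, 3.39]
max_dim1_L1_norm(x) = 9.19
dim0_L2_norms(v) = [3.89, 2.24, 3.53]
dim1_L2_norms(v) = [4.6, 0.85, 3.27]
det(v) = -3.14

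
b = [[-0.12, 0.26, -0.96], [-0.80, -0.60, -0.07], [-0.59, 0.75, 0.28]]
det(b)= 0.999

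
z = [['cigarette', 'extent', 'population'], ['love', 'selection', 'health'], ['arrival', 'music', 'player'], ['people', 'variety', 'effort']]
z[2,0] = 'arrival'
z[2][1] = 'music'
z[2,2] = 'player'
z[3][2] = 'effort'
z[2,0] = 'arrival'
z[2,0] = 'arrival'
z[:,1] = ['extent', 'selection', 'music', 'variety']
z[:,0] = ['cigarette', 'love', 'arrival', 'people']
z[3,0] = 'people'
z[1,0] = 'love'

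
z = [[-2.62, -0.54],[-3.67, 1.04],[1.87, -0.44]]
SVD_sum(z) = [[-2.49, 0.35], [-3.74, 0.53], [1.89, -0.27]] + [[-0.13, -0.89], [0.07, 0.51], [-0.02, -0.17]]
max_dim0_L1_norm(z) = 8.16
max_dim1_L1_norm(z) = 4.71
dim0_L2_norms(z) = [4.88, 1.25]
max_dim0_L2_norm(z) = 4.88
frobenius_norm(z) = 5.04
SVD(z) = [[-0.51, 0.86],[-0.77, -0.49],[0.39, 0.16]] @ diag([4.928275068362752, 1.0531404704758558]) @ [[0.99, -0.14], [-0.14, -0.99]]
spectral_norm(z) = 4.93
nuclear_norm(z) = 5.98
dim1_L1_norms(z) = [3.16, 4.71, 2.31]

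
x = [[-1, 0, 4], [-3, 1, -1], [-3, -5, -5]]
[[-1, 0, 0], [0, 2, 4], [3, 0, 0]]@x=[[1, 0, -4], [-18, -18, -22], [-3, 0, 12]]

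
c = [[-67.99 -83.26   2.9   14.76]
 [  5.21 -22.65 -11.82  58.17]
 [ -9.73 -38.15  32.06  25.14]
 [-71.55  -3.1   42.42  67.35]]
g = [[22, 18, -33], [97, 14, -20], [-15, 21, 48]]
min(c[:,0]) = -71.55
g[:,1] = [18, 14, 21]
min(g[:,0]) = -15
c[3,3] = 67.35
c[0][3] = 14.76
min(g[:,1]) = 14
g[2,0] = -15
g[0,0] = 22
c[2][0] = -9.73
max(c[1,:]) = 58.17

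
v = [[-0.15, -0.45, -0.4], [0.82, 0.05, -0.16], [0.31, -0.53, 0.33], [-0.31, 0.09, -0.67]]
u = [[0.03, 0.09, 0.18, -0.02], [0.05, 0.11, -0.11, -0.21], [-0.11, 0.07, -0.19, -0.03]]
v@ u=[[0.02, -0.09, 0.10, 0.11], [0.04, 0.07, 0.17, -0.02], [-0.05, -0.01, 0.05, 0.1], [0.07, -0.06, 0.06, 0.01]]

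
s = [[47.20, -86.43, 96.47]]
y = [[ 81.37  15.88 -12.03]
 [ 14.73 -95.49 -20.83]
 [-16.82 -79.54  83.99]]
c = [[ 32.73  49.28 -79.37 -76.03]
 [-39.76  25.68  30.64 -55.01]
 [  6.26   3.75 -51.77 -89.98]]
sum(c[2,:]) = -131.74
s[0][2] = 96.47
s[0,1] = -86.43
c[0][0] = 32.73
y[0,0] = 81.37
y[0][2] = -12.03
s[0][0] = 47.2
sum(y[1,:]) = -101.58999999999999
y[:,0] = [81.37, 14.73, -16.82]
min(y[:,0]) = -16.82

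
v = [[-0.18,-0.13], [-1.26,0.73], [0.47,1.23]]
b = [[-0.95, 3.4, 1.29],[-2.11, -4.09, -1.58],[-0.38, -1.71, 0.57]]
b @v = [[-3.51, 4.19],[4.79, -4.65],[2.49, -0.50]]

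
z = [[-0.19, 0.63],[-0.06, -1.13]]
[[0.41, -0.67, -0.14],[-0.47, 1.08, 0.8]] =z@[[-0.67, 0.32, -1.36], [0.45, -0.97, -0.64]]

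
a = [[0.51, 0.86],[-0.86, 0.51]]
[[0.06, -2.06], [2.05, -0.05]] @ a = [[1.8, -1.00], [1.09, 1.74]]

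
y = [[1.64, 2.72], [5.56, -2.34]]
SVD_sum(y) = [[0.59, -0.21], [5.67, -2.04]] + [[1.05, 2.93], [-0.11, -0.3]]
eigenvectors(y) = [[0.75, -0.39], [0.66, 0.92]]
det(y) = -18.96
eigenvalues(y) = [4.02, -4.72]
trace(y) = -0.70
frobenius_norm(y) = 6.82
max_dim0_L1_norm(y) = 7.2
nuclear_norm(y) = 9.19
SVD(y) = [[-0.1,  -0.99], [-0.99,  0.1]] @ diag([6.055938839246756, 3.130943112754151]) @ [[-0.94, 0.34],  [-0.34, -0.94]]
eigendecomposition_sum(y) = [[2.92,1.25], [2.56,1.09]] + [[-1.28,  1.47], [3.00,  -3.43]]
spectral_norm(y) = 6.06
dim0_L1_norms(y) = [7.2, 5.06]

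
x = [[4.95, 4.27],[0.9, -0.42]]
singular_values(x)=[6.55, 0.9]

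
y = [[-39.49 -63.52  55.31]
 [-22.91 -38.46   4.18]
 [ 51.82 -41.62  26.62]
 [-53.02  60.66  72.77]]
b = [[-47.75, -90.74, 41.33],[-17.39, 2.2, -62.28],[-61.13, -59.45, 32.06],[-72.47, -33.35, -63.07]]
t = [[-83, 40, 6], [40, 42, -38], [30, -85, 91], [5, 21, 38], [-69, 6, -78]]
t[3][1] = 21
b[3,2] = -63.07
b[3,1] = -33.35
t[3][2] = 38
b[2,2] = 32.06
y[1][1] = -38.46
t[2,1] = -85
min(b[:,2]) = -63.07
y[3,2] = 72.77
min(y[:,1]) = -63.52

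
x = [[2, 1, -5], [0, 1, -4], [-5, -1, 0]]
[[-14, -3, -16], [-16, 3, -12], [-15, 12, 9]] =x @ [[3, -3, -1], [0, 3, -4], [4, 0, 2]]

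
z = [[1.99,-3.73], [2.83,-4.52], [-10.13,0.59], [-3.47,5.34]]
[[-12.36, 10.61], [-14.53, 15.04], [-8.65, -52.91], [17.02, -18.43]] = z@[[1.08, 5.22],[3.89, -0.06]]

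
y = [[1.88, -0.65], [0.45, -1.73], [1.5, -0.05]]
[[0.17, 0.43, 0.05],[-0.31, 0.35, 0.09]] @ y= [[0.59, -0.86], [-0.29, -0.41]]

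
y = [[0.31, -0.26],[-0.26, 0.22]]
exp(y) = [[1.41, -0.34],[-0.34, 1.29]]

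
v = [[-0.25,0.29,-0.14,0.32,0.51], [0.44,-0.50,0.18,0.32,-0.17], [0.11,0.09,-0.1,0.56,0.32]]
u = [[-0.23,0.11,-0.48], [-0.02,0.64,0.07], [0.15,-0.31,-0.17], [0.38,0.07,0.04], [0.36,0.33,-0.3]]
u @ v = [[0.05, -0.16, 0.1, -0.31, -0.29], [0.29, -0.32, 0.11, 0.24, -0.1], [-0.19, 0.18, -0.06, -0.15, 0.07], [-0.06, 0.08, -0.04, 0.17, 0.19], [0.02, -0.09, 0.04, 0.05, 0.03]]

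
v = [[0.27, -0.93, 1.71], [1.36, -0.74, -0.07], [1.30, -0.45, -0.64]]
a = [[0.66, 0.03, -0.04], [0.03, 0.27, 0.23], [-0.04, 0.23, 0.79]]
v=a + [[-0.39, -0.96, 1.75], [1.33, -1.01, -0.30], [1.34, -0.68, -1.43]]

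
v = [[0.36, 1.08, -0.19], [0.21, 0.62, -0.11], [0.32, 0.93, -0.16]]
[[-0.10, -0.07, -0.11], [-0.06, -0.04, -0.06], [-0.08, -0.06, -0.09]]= v @[[0.04, 0.09, -0.07], [-0.11, -0.08, -0.08], [-0.03, 0.08, -0.02]]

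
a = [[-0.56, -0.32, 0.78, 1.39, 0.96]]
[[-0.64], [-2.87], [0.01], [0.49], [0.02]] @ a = [[0.36, 0.20, -0.50, -0.89, -0.61], [1.61, 0.92, -2.24, -3.99, -2.76], [-0.01, -0.0, 0.01, 0.01, 0.01], [-0.27, -0.16, 0.38, 0.68, 0.47], [-0.01, -0.01, 0.02, 0.03, 0.02]]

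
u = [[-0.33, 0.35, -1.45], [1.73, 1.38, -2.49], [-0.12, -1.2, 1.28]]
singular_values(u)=[3.86, 1.14, 0.57]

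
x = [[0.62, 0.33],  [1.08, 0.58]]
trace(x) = 1.20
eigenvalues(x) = [1.2, 0.0]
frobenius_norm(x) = 1.41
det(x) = 0.00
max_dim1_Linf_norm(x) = 1.08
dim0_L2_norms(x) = [1.25, 0.67]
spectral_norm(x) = 1.41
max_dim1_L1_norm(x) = 1.66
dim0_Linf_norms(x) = [1.08, 0.58]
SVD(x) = [[-0.50, -0.87], [-0.87, 0.50]] @ diag([1.4128322157932658, 0.002264954015224876]) @ [[-0.88, -0.47], [-0.47, 0.88]]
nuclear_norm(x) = 1.42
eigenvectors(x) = [[0.5,-0.47],[0.87,0.88]]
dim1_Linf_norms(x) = [0.62, 1.08]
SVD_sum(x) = [[0.62, 0.33], [1.08, 0.58]] + [[0.00,-0.00], [-0.0,0.00]]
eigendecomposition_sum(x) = [[0.62, 0.33], [1.08, 0.58]] + [[0.00, -0.00], [-0.0, 0.0]]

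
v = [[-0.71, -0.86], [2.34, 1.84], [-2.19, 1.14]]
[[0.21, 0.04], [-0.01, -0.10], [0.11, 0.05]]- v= [[0.92, 0.9], [-2.35, -1.94], [2.3, -1.09]]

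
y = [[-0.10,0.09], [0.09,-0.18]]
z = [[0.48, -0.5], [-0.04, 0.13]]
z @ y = [[-0.09, 0.13],[0.02, -0.03]]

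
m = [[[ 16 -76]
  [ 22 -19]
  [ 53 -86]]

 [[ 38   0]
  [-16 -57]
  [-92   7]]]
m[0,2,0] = 53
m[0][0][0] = 16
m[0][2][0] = 53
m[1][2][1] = 7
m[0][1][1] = -19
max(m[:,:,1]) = 7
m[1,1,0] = -16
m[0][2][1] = -86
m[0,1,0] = 22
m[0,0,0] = 16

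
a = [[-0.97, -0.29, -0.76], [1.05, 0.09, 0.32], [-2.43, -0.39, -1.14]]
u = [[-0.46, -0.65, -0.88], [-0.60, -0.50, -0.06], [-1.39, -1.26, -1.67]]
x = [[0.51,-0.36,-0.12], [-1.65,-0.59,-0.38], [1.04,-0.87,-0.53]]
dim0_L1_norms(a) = [4.45, 0.77, 2.22]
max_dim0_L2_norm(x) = 2.02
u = a + x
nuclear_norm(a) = 3.51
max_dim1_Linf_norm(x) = 1.65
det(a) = 0.00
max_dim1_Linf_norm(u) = 1.67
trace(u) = -2.63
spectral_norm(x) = 2.02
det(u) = 0.19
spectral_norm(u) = 2.84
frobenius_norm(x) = 2.40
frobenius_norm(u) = 2.89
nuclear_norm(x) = 3.38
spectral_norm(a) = 3.17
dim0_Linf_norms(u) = [1.39, 1.26, 1.67]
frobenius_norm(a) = 3.19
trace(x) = -0.61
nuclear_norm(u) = 3.48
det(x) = 0.20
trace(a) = -2.02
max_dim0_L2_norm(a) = 2.82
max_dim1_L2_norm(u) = 2.51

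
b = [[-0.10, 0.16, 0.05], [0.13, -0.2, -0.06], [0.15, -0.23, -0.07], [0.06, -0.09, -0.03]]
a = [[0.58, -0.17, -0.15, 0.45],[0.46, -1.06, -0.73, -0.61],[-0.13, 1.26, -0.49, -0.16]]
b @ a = [[0.01, -0.09, -0.13, -0.15], [-0.01, 0.11, 0.16, 0.19], [-0.01, 0.13, 0.18, 0.22], [-0.0, 0.05, 0.07, 0.09]]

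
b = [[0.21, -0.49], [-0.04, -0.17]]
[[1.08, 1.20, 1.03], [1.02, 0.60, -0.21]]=b@[[-5.69,-1.61,5.01], [-4.65,-3.14,0.04]]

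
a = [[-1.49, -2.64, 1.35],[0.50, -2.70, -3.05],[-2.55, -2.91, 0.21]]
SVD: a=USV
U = [[-0.54, 0.41, -0.73], [-0.47, -0.87, -0.14], [-0.70, 0.27, 0.67]]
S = [5.31, 3.73, 0.88]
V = [[0.44, 0.89, 0.11], [-0.47, 0.13, 0.88], [-0.77, 0.44, -0.47]]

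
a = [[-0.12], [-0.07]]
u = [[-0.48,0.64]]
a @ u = [[0.06, -0.08], [0.03, -0.04]]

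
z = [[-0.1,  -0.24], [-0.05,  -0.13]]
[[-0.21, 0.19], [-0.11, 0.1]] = z @ [[-0.41,  -0.84], [1.04,  -0.46]]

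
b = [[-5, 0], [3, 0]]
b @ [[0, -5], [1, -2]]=[[0, 25], [0, -15]]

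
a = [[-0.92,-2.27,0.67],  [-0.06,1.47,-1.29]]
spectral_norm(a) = 3.08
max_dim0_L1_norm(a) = 3.74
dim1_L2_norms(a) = [2.54, 1.96]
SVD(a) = [[-0.81, 0.59], [0.59, 0.81]] @ diag([3.079996043099188, 0.889058138983803]) @ [[0.23, 0.88, -0.42],[-0.67, -0.18, -0.72]]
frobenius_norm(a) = 3.21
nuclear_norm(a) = 3.97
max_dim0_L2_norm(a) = 2.7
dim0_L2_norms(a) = [0.92, 2.7, 1.45]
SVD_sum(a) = [[-0.57,-2.18,1.05], [0.42,1.60,-0.77]] + [[-0.35, -0.09, -0.38], [-0.48, -0.13, -0.52]]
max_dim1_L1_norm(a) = 3.86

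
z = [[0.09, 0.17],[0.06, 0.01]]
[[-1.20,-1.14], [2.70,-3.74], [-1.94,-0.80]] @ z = [[-0.18, -0.22], [0.02, 0.42], [-0.22, -0.34]]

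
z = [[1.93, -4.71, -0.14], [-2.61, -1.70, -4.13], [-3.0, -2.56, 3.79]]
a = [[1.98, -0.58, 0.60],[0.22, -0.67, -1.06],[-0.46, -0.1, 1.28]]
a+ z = [[3.91, -5.29, 0.46], [-2.39, -2.37, -5.19], [-3.46, -2.66, 5.07]]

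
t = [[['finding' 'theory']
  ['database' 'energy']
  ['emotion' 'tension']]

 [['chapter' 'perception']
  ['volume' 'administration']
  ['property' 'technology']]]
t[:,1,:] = [['database', 'energy'], ['volume', 'administration']]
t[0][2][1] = 'tension'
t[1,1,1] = 'administration'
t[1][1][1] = 'administration'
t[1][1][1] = 'administration'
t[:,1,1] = ['energy', 'administration']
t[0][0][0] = 'finding'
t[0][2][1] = 'tension'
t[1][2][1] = 'technology'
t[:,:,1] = [['theory', 'energy', 'tension'], ['perception', 'administration', 'technology']]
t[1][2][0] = 'property'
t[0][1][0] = 'database'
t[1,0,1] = 'perception'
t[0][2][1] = 'tension'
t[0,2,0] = 'emotion'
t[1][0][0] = 'chapter'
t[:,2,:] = [['emotion', 'tension'], ['property', 'technology']]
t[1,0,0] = 'chapter'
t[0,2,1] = 'tension'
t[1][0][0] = 'chapter'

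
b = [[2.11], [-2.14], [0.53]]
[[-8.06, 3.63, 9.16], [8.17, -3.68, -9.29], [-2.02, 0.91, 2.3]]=b @ [[-3.82, 1.72, 4.34]]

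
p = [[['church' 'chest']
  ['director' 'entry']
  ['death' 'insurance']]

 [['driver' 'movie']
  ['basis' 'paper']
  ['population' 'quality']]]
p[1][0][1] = 'movie'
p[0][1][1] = 'entry'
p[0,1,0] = 'director'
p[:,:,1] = [['chest', 'entry', 'insurance'], ['movie', 'paper', 'quality']]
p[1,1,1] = 'paper'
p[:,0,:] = [['church', 'chest'], ['driver', 'movie']]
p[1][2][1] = 'quality'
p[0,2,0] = 'death'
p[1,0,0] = 'driver'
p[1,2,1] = 'quality'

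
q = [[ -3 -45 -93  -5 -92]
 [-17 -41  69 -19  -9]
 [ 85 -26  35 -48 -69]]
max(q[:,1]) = -26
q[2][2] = 35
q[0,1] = -45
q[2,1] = -26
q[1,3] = -19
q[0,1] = -45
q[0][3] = -5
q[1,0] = -17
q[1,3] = -19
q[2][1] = -26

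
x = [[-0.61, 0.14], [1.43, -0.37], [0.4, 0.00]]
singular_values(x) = [1.65, 0.1]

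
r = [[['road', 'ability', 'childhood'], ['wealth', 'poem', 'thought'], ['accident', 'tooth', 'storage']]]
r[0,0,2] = 'childhood'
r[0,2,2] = 'storage'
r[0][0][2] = 'childhood'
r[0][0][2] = 'childhood'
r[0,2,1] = 'tooth'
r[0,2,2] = 'storage'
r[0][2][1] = 'tooth'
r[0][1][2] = 'thought'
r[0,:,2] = ['childhood', 'thought', 'storage']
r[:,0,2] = ['childhood']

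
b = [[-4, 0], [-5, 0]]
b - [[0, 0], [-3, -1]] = [[-4, 0], [-2, 1]]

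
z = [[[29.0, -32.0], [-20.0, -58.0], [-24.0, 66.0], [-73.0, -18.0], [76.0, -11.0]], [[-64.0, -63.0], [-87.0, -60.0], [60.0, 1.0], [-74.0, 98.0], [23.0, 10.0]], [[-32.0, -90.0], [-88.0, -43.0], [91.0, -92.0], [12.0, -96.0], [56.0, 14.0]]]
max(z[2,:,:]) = 91.0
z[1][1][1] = -60.0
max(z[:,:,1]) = 98.0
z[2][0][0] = -32.0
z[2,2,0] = 91.0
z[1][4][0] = 23.0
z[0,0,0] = 29.0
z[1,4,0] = 23.0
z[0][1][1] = -58.0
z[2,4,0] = 56.0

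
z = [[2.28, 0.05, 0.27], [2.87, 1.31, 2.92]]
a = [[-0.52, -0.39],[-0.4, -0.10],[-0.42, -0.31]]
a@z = [[-2.3, -0.54, -1.28], [-1.20, -0.15, -0.4], [-1.85, -0.43, -1.02]]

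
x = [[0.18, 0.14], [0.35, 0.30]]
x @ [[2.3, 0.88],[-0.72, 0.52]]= [[0.31, 0.23], [0.59, 0.46]]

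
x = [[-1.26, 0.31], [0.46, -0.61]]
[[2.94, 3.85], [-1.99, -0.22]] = x@ [[-1.88,-3.64], [1.85,-2.38]]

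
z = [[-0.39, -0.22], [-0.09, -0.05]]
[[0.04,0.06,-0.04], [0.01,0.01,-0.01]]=z@[[-0.29, -0.38, 0.16], [0.31, 0.40, -0.12]]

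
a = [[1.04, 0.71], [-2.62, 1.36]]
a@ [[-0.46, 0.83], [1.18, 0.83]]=[[0.36, 1.45], [2.81, -1.05]]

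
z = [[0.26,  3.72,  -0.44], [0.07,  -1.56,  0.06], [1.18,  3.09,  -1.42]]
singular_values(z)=[5.31, 1.15, 0.04]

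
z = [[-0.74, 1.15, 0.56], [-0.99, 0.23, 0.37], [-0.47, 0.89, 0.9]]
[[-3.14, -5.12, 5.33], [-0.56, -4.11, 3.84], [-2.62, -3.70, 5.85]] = z@ [[-0.2, 3.60, -2.03], [-2.68, -2.03, 1.32], [-0.37, -0.22, 4.13]]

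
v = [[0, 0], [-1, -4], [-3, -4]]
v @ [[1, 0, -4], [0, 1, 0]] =[[0, 0, 0], [-1, -4, 4], [-3, -4, 12]]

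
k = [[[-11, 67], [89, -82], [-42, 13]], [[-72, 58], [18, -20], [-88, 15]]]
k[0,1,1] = -82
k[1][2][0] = -88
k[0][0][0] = -11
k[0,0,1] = 67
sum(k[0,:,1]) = -2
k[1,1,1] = -20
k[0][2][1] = 13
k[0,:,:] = [[-11, 67], [89, -82], [-42, 13]]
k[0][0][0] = -11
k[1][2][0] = -88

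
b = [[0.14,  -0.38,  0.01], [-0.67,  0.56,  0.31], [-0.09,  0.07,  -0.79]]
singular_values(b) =[1.01, 0.78, 0.19]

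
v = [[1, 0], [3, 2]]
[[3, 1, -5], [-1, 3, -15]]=v@[[3, 1, -5], [-5, 0, 0]]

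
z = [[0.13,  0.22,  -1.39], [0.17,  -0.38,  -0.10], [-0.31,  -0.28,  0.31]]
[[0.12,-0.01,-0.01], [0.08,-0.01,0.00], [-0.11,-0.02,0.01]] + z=[[0.25,0.21,-1.4],[0.25,-0.39,-0.1],[-0.42,-0.3,0.32]]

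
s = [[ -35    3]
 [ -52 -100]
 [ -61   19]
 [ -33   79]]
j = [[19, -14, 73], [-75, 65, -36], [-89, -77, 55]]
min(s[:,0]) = -61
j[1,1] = 65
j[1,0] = -75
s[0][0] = -35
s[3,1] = 79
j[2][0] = -89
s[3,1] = 79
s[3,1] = 79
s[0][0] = -35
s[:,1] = [3, -100, 19, 79]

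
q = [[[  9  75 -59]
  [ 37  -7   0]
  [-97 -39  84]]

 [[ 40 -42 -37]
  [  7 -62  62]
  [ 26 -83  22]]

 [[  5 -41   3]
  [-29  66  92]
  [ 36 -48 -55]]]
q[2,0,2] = 3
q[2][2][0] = 36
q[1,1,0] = 7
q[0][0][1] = 75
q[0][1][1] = -7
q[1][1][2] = 62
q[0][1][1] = -7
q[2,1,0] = -29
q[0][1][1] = -7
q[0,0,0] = 9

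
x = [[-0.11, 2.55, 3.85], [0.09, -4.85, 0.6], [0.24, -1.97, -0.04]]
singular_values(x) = [6.02, 3.59, 0.19]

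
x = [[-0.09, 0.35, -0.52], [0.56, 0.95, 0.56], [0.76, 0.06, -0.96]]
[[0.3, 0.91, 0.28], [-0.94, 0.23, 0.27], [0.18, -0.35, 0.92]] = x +[[0.39,0.56,0.80], [-1.50,-0.72,-0.29], [-0.58,-0.41,1.88]]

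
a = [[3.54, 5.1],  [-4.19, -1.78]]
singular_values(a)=[7.43, 2.03]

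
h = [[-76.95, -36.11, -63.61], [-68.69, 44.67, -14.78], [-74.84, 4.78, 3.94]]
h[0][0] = -76.95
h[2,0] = -74.84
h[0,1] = -36.11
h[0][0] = -76.95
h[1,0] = -68.69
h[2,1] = 4.78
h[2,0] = -74.84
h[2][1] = 4.78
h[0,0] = -76.95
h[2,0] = -74.84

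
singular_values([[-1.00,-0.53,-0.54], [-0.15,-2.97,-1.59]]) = [3.47, 0.97]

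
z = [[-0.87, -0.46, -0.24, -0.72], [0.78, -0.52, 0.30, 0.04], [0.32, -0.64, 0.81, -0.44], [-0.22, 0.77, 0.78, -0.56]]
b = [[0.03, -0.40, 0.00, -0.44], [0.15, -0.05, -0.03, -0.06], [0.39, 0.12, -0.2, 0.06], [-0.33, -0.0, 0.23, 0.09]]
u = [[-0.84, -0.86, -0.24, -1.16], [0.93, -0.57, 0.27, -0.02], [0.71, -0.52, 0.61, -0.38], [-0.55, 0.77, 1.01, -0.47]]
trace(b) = -0.13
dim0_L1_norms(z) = [2.19, 2.39, 2.13, 1.76]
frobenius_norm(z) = 2.33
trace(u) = -1.27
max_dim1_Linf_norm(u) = 1.16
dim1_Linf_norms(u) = [1.16, 0.93, 0.71, 1.01]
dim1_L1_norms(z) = [2.29, 1.64, 2.21, 2.33]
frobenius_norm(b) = 0.87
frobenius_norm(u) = 2.75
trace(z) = -1.14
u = b + z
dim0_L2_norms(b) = [0.53, 0.42, 0.31, 0.46]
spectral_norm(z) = 1.46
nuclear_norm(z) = 4.17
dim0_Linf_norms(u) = [0.93, 0.86, 1.01, 1.16]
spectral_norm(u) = 1.75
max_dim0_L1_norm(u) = 3.03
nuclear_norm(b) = 1.30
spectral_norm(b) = 0.62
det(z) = -0.37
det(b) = 0.00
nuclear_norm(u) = 4.73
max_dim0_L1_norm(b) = 0.9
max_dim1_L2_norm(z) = 1.25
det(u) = -0.00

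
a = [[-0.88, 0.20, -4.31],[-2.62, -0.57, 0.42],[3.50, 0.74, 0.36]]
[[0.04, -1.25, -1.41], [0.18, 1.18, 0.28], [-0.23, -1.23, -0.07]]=a@[[-0.08, -0.39, -0.06], [0.06, 0.0, 0.03], [0.01, 0.37, 0.34]]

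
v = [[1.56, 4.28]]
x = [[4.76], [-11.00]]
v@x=[[-39.65]]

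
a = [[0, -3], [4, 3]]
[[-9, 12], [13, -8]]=a@[[1, 1], [3, -4]]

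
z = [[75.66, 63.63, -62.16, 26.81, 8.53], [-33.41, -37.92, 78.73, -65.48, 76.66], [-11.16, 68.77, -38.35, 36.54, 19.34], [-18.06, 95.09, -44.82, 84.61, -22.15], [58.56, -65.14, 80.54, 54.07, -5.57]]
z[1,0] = -33.41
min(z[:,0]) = -33.41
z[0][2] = -62.16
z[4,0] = 58.56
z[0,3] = 26.81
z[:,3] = [26.81, -65.48, 36.54, 84.61, 54.07]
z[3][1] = 95.09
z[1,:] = [-33.41, -37.92, 78.73, -65.48, 76.66]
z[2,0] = -11.16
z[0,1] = 63.63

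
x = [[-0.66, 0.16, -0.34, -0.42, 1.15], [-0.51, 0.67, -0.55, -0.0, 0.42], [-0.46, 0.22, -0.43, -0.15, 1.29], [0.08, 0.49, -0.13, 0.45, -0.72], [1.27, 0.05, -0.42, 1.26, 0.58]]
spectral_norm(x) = 2.29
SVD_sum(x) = [[-0.75, 0.20, -0.32, -0.49, 1.05], [-0.41, 0.11, -0.18, -0.27, 0.58], [-0.71, 0.19, -0.31, -0.47, 1.00], [0.33, -0.09, 0.14, 0.22, -0.46], [0.3, -0.08, 0.13, 0.19, -0.42]] + [[0.07, 0.01, -0.04, 0.08, 0.07], [0.1, 0.02, -0.06, 0.12, 0.10], [0.26, 0.05, -0.16, 0.3, 0.27], [0.01, 0.0, -0.00, 0.01, 0.01], [0.95, 0.18, -0.57, 1.09, 0.97]] + [[0.02, -0.05, 0.03, -0.02, 0.02], [-0.22, 0.54, -0.28, 0.19, -0.26], [0.01, -0.02, 0.01, -0.01, 0.01], [-0.23, 0.58, -0.3, 0.2, -0.27], [0.02, -0.05, 0.03, -0.02, 0.03]] + [[-0.0, 0.00, 0.0, 0.00, 0.0], [0.02, -0.0, -0.03, -0.03, -0.01], [-0.02, 0.0, 0.03, 0.02, 0.01], [-0.02, 0.0, 0.03, 0.03, 0.01], [0.00, -0.0, -0.0, -0.00, -0.0]] + [[-0.00, -0.00, -0.0, 0.0, -0.00], [0.0, 0.0, 0.00, -0.0, 0.00], [0.0, 0.0, 0.0, -0.0, 0.00], [-0.0, -0.0, -0.0, 0.00, -0.00], [-0.00, -0.0, -0.0, 0.00, -0.0]]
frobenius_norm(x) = 3.18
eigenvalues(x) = [(-1.09+0j), (0.82+0.7j), (0.82-0.7j), (0.03+0.02j), (0.03-0.02j)]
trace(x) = 0.61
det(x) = -0.00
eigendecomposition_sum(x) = [[-1.25+0.00j, 0.34-0.00j, -0.17-0.00j, -0.81+0.00j, 0.55+0.00j], [(-0.83+0j), (0.23-0j), -0.11-0.00j, (-0.54+0j), (0.37+0j)], [(-1.22+0j), (0.34-0j), (-0.16-0j), -0.79+0.00j, 0.54+0.00j], [0.40-0.00j, (-0.11+0j), 0.05+0.00j, 0.26-0.00j, (-0.18-0j)], [0.37-0.00j, -0.10+0.00j, 0.05+0.00j, (0.24-0j), (-0.16-0j)]] + [[0.26-0.09j, -0.10-0.23j, (-0.05+0.17j), (0.2-0.26j), 0.29+0.02j], [(0.13+0.24j), (0.21-0.13j), -0.17-0.02j, 0.28+0.16j, (0.02+0.28j)], [(0.37-0.05j), -0.07-0.32j, (-0.11+0.21j), 0.33-0.29j, (0.37+0.11j)], [(-0.13+0.34j), (0.31+0.09j), (-0.13-0.19j), 0.09+0.42j, -0.26+0.26j], [(0.44+0.11j), (0.07-0.4j), (-0.22+0.19j), (0.51-0.17j), 0.37+0.30j]] + [[0.26+0.09j, (-0.1+0.23j), (-0.05-0.17j), 0.20+0.26j, 0.29-0.02j], [(0.13-0.24j), 0.21+0.13j, (-0.17+0.02j), 0.28-0.16j, 0.02-0.28j], [(0.37+0.05j), -0.07+0.32j, -0.11-0.21j, 0.33+0.29j, (0.37-0.11j)], [-0.13-0.34j, 0.31-0.09j, (-0.13+0.19j), 0.09-0.42j, (-0.26-0.26j)], [0.44-0.11j, (0.07+0.4j), -0.22-0.19j, (0.51+0.17j), (0.37-0.3j)]] + [[0.03-0.06j, 0.01+0.01j, (-0.04+0.05j), (-0.01-0.01j), 0.01-0.01j], [(0.04-0.09j), 0.01+0.01j, -0.05+0.07j, (-0.01-0.02j), 0.01-0.02j], [0.02-0.07j, 0.01+0.01j, (-0.03+0.06j), -0.01-0.01j, (0.01-0.01j)], [(-0.03+0.05j), -0.01-0.01j, (0.04-0.04j), 0.00+0.01j, (-0.01+0.01j)], [0.01-0.02j, 0j, (-0.01+0.02j), (-0-0j), 0.00-0.00j]] + [[(0.03+0.06j), 0.01-0.01j, -0.04-0.05j, -0.01+0.01j, 0.01+0.01j],[(0.04+0.09j), 0.01-0.01j, (-0.05-0.07j), (-0.01+0.02j), 0.01+0.02j],[0.02+0.07j, 0.01-0.01j, -0.03-0.06j, (-0.01+0.01j), (0.01+0.01j)],[(-0.03-0.05j), -0.01+0.01j, (0.04+0.04j), 0.00-0.01j, (-0.01-0.01j)],[(0.01+0.02j), 0.00-0.00j, (-0.01-0.02j), -0.00+0.00j, 0j]]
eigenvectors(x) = [[(0.62+0j), (0.29-0.2j), (0.29+0.2j), 0.44+0.05j, (0.44-0.05j)], [(0.41+0j), 0.23+0.26j, 0.23-0.26j, 0.63+0.00j, (0.63-0j)], [(0.61+0j), (0.43-0.18j), 0.43+0.18j, 0.46-0.08j, (0.46+0.08j)], [(-0.2+0j), (-0.05+0.45j), (-0.05-0.45j), -0.39-0.07j, -0.39+0.07j], [-0.18+0.00j, (0.58+0j), (0.58-0j), (0.17-0.01j), 0.17+0.01j]]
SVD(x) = [[-0.62, 0.07, 0.06, -0.08, 0.77], [-0.34, 0.1, -0.68, 0.61, -0.17], [-0.60, 0.27, 0.03, -0.51, -0.56], [0.27, 0.01, -0.72, -0.59, 0.22], [0.25, 0.96, 0.07, 0.09, 0.11]] @ diag([2.294052846277979, 1.9256335952386685, 1.0573900613073242, 0.07978393218030563, 0.004192587082556213]) @ [[0.52, -0.14, 0.23, 0.34, -0.73], [0.52, 0.1, -0.31, 0.59, 0.53], [0.31, -0.75, 0.39, -0.26, 0.36], [0.46, -0.01, -0.64, -0.6, -0.15], [-0.40, -0.64, -0.55, 0.33, -0.18]]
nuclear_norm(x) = 5.36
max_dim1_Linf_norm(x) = 1.29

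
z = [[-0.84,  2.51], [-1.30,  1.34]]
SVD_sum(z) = [[-1.18, 2.34], [-0.8, 1.59]] + [[0.34,0.17], [-0.5,-0.25]]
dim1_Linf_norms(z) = [2.51, 1.34]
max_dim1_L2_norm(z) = 2.65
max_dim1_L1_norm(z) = 3.35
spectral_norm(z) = 3.17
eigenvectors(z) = [[(0.81+0j),  (0.81-0j)], [(0.35+0.47j),  (0.35-0.47j)]]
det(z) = 2.14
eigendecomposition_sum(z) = [[-0.42+0.81j, 1.25-0.22j], [(-0.65+0.11j), (0.67+0.63j)]] + [[(-0.42-0.81j), 1.26+0.22j],[(-0.65-0.11j), 0.67-0.63j]]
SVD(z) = [[-0.83,-0.56], [-0.56,0.83]] @ diag([3.1679796708002286, 0.6746886729421768]) @ [[0.45,-0.89], [-0.89,-0.45]]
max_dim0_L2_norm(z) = 2.85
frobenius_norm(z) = 3.24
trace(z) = 0.50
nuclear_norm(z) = 3.84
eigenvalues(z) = [(0.25+1.44j), (0.25-1.44j)]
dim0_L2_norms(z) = [1.55, 2.85]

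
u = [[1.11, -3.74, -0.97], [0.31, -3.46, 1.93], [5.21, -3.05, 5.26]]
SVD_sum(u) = [[1.25, -1.23, 1.29],[1.89, -1.85, 1.93],[4.51, -4.42, 4.63]] + [[-0.87, -2.64, -1.68], [-0.47, -1.41, -0.90], [0.44, 1.32, 0.84]] + [[0.73, 0.13, -0.58], [-1.11, -0.2, 0.89], [0.26, 0.05, -0.21]]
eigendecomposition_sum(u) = [[(0.75+1.99j),  -0.68-1.42j,  (-0.73+1.28j)], [0.40-0.91j,  (-0.24+0.7j),  0.66-0.19j], [2.57-2.89j,  (-1.71+2.3j),  2.67+0.09j]] + [[0.75-1.99j, (-0.68+1.42j), -0.73-1.28j],  [(0.4+0.91j), -0.24-0.70j, 0.66+0.19j],  [(2.57+2.89j), (-1.71-2.3j), (2.67-0.09j)]] + [[(-0.39-0j),(-2.37+0j),(0.48+0j)], [(-0.49-0j),(-2.99+0j),0.61+0.00j], [(0.06+0j),0.37-0.00j,(-0.08-0j)]]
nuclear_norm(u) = 14.54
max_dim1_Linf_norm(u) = 5.26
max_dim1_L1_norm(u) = 13.52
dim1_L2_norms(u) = [4.02, 3.97, 8.01]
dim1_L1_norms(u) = [5.82, 5.7, 13.52]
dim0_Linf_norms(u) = [5.21, 3.74, 5.26]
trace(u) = 2.91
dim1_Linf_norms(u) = [3.74, 3.46, 5.26]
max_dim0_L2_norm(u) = 5.94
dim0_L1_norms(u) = [6.63, 10.25, 8.16]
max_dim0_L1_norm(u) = 10.25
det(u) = -61.74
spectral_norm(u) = 8.76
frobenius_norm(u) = 9.80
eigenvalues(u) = [(3.18+2.78j), (3.18-2.78j), (-3.45+0j)]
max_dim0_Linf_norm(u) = 5.26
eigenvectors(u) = [[0.22-0.42j, (0.22+0.42j), (-0.62+0j)], [-0.21+0.07j, (-0.21-0.07j), -0.78+0.00j], [(-0.85+0j), -0.85-0.00j, (0.1+0j)]]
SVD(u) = [[-0.25, -0.81, -0.54], [-0.37, -0.43, 0.82], [-0.89, 0.4, -0.19]] @ diag([8.763603338137901, 4.025298440103504, 1.7503225416701276]) @ [[-0.58,0.56,-0.59], [0.27,0.81,0.52], [-0.77,-0.14,0.62]]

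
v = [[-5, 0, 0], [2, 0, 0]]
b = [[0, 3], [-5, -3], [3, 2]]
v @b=[[0, -15], [0, 6]]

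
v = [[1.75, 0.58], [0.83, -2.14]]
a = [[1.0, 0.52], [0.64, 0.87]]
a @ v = [[2.18, -0.53], [1.84, -1.49]]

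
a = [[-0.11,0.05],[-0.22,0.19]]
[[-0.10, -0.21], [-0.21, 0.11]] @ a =[[0.06, -0.04], [-0.0, 0.01]]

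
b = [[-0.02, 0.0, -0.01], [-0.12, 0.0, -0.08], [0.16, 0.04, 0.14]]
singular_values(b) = [0.26, 0.03, 0.0]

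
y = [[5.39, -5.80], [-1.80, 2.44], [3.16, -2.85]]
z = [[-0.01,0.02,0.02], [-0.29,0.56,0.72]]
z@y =[[-0.03, 0.05],[-0.3, 1.00]]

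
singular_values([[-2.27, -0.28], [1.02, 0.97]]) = [2.58, 0.74]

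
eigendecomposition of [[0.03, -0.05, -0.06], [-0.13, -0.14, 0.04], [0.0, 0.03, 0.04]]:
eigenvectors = [[0.20, -0.79, 0.71], [0.97, 0.51, -0.45], [-0.14, 0.33, 0.55]]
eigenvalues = [-0.17, 0.09, 0.02]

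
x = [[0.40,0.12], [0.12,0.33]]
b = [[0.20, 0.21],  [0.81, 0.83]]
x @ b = [[0.18, 0.18], [0.29, 0.30]]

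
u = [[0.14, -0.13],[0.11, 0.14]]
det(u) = 0.034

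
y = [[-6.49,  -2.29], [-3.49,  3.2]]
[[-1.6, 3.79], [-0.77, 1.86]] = y@ [[0.24, -0.57], [0.02, -0.04]]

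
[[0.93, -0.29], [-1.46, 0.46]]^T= [[0.93, -1.46], [-0.29, 0.46]]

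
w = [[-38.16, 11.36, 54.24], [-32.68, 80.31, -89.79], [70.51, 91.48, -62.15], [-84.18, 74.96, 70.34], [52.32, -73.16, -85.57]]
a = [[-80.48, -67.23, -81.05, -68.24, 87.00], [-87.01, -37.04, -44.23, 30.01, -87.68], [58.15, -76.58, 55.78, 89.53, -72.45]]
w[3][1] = 74.96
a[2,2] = 55.78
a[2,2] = 55.78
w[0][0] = -38.16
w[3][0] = -84.18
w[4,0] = 52.32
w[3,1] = 74.96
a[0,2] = -81.05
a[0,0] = -80.48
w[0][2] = 54.24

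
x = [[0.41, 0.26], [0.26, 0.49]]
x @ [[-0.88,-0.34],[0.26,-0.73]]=[[-0.29, -0.33], [-0.10, -0.45]]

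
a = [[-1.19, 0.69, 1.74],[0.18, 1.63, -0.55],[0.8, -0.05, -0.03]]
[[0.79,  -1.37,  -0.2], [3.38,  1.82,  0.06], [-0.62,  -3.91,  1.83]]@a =[[-1.35, -1.68, 2.13], [-3.65, 5.30, 4.88], [1.50, -6.89, 1.02]]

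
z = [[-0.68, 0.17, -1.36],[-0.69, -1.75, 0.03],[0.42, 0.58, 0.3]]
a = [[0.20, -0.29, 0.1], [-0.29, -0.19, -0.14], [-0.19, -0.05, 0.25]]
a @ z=[[0.11, 0.6, -0.25], [0.27, 0.2, 0.35], [0.27, 0.20, 0.33]]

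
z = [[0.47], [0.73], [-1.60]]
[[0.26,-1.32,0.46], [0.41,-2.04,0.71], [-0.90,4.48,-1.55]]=z @ [[0.56, -2.8, 0.97]]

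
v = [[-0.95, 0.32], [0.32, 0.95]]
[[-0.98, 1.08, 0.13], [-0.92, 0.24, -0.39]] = v@[[0.63, -0.94, -0.25], [-1.18, 0.57, -0.33]]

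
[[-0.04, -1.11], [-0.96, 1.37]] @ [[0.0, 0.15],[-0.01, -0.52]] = [[0.01, 0.57],[-0.01, -0.86]]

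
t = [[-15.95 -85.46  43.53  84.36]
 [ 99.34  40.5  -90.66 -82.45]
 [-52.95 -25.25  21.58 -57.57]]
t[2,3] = -57.57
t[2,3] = -57.57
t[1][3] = -82.45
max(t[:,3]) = 84.36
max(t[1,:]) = 99.34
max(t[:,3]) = 84.36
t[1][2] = -90.66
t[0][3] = 84.36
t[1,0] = 99.34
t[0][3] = 84.36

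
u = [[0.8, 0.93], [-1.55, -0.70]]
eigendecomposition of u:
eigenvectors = [[(-0.38-0.48j), (-0.38+0.48j)], [(0.79+0j), 0.79-0.00j]]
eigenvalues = [(0.05+0.94j), (0.05-0.94j)]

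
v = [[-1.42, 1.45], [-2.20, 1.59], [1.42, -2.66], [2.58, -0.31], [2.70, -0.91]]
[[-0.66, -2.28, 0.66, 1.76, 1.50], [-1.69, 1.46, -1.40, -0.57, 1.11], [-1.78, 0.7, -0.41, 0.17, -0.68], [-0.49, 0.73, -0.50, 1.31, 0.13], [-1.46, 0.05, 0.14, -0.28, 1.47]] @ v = [[15.48, -8.25], [-1.27, 2.76], [-0.99, 0.19], [2.11, 1.26], [5.41, -3.66]]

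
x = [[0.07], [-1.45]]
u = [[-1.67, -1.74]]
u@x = [[2.41]]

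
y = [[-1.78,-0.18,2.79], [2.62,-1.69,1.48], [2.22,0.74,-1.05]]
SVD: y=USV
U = [[-0.71, -0.43, 0.56], [0.39, -0.90, -0.21], [0.59, 0.07, 0.80]]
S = [4.12, 3.4, 0.97]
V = [[0.87, -0.02, -0.49], [-0.42, 0.48, -0.77], [0.25, 0.87, 0.41]]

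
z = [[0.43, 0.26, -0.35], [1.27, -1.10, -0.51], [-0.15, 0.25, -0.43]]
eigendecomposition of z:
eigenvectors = [[-0.81, -0.22, 0.36], [-0.59, 0.92, -0.03], [-0.03, -0.33, 0.93]]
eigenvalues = [0.61, -1.21, -0.5]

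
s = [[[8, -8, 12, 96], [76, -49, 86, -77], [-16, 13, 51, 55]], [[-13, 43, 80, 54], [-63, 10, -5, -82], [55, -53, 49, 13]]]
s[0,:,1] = [-8, -49, 13]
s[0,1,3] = -77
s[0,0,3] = 96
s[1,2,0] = 55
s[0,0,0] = 8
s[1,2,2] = 49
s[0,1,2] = 86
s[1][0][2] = 80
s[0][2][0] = -16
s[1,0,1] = 43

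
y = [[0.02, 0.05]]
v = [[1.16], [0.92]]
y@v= [[0.07]]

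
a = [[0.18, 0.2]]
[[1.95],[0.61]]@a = [[0.35, 0.39],  [0.11, 0.12]]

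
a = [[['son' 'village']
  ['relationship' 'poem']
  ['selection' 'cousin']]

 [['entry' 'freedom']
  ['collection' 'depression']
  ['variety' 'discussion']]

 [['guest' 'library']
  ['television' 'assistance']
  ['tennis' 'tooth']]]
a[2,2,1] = 'tooth'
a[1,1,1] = 'depression'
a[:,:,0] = [['son', 'relationship', 'selection'], ['entry', 'collection', 'variety'], ['guest', 'television', 'tennis']]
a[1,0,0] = 'entry'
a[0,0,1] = 'village'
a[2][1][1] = 'assistance'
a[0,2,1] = 'cousin'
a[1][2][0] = 'variety'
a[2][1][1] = 'assistance'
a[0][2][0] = 'selection'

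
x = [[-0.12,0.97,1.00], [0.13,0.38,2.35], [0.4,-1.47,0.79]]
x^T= [[-0.12, 0.13, 0.4], [0.97, 0.38, -1.47], [1.0, 2.35, 0.79]]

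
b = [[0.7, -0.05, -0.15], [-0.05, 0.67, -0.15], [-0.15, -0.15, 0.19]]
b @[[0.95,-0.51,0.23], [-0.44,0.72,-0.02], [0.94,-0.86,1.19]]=[[0.55, -0.26, -0.02], [-0.48, 0.64, -0.20], [0.1, -0.19, 0.19]]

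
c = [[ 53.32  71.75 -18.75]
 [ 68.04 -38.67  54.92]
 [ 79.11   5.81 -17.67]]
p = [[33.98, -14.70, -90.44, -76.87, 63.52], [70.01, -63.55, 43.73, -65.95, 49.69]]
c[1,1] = -38.67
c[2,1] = 5.81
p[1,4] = 49.69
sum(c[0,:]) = 106.32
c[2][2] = -17.67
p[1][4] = 49.69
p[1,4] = 49.69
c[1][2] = 54.92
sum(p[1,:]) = 33.93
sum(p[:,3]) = -142.82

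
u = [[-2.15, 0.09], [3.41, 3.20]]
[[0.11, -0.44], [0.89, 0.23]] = u@[[-0.04, 0.20], [0.32, -0.14]]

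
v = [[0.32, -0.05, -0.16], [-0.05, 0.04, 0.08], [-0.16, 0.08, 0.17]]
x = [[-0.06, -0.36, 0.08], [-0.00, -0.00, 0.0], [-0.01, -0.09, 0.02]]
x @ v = [[-0.01, -0.00, -0.01], [0.00, 0.0, 0.0], [-0.00, -0.0, -0.0]]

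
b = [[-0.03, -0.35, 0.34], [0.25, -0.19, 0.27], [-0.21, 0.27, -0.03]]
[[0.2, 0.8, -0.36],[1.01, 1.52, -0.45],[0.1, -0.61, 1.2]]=b @ [[2.28, 3.09, -1.69], [2.53, 0.48, 3.4], [3.4, 3.12, 2.30]]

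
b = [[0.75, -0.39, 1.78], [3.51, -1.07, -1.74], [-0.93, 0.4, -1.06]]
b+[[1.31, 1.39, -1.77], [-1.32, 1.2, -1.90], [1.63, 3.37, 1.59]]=[[2.06, 1.0, 0.01], [2.19, 0.13, -3.64], [0.7, 3.77, 0.53]]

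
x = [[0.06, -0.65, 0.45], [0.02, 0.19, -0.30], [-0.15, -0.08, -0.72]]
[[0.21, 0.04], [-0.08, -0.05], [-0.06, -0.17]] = x @ [[0.03, -0.05], [-0.24, 0.10], [0.11, 0.24]]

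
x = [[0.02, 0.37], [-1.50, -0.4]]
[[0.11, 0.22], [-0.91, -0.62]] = x @ [[0.54, 0.26], [0.26, 0.58]]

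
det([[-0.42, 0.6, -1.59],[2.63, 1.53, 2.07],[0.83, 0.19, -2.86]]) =8.772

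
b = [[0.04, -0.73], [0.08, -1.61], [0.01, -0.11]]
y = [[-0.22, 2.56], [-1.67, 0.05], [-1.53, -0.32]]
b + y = [[-0.18, 1.83],[-1.59, -1.56],[-1.52, -0.43]]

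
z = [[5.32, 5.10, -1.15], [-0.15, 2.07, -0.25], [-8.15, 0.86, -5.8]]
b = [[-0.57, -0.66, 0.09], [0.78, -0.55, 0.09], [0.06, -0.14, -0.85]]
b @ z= [[-3.67,-4.20,0.30], [3.5,2.92,-1.28], [7.27,-0.71,4.90]]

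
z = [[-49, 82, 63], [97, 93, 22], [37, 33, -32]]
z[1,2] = 22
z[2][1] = 33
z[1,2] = 22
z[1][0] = 97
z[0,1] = 82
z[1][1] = 93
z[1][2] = 22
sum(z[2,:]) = 38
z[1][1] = 93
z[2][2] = -32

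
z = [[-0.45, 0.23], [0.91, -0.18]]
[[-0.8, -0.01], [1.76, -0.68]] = z @ [[2.04, -1.24], [0.52, -2.47]]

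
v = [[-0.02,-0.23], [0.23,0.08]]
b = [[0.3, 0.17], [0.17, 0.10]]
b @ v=[[0.03, -0.06], [0.02, -0.03]]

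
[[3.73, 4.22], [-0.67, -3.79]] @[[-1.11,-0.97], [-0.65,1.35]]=[[-6.88, 2.08],  [3.21, -4.47]]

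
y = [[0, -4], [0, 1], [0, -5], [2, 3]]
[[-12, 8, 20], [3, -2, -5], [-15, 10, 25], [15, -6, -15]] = y @ [[3, 0, 0], [3, -2, -5]]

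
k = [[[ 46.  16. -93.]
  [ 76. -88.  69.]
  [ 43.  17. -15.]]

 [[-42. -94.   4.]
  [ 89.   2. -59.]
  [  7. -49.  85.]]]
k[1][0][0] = -42.0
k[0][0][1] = 16.0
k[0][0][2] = -93.0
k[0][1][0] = 76.0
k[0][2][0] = 43.0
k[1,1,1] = 2.0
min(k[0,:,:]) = -93.0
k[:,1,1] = [-88.0, 2.0]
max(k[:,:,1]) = 17.0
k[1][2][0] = 7.0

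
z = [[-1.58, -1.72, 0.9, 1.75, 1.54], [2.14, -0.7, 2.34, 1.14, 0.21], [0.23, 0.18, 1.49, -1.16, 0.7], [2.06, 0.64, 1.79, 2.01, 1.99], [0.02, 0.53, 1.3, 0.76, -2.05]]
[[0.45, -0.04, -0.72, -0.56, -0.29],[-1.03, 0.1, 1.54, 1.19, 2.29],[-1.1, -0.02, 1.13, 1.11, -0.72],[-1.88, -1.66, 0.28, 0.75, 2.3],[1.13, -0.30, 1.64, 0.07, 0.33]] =z @ [[-0.46, 0.14, 0.12, 0.30, 0.86],[-0.14, -0.77, 0.07, -0.03, -0.22],[-0.15, -0.11, 0.73, 0.39, -0.13],[0.29, -0.37, -0.25, -0.35, 0.54],[-0.58, -0.26, -0.41, 0.08, -0.09]]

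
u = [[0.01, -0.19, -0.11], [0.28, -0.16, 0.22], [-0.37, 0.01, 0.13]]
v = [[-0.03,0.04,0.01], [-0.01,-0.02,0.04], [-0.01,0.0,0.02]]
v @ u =[[0.01, -0.0, 0.01], [-0.02, 0.01, 0.0], [-0.01, 0.0, 0.00]]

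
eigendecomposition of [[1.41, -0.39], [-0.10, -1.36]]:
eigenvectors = [[1.0,0.14], [-0.04,0.99]]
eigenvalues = [1.42, -1.37]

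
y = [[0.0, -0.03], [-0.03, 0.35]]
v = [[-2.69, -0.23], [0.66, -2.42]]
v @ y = [[0.01,0.00], [0.07,-0.87]]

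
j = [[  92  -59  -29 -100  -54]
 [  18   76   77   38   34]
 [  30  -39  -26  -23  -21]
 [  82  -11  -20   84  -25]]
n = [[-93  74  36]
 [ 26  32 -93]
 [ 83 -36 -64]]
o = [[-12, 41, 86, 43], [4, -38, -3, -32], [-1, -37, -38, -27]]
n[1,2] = -93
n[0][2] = 36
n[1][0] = 26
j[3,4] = -25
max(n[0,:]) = 74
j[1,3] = 38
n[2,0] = 83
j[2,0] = 30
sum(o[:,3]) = -16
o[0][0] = -12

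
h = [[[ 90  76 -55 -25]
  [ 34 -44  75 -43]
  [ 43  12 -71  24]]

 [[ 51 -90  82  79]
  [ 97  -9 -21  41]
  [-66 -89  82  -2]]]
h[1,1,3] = 41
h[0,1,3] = -43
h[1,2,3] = -2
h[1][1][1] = -9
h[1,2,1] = -89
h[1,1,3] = 41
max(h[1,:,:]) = 97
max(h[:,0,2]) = 82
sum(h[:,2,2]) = 11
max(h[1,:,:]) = 97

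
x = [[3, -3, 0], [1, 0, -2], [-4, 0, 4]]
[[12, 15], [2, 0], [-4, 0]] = x@[[0, 0], [-4, -5], [-1, 0]]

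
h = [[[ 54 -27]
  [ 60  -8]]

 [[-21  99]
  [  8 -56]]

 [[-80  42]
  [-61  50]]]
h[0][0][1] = -27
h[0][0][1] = -27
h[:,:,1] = [[-27, -8], [99, -56], [42, 50]]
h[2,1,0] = -61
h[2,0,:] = [-80, 42]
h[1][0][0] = -21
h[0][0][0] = 54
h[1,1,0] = 8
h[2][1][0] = -61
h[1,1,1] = -56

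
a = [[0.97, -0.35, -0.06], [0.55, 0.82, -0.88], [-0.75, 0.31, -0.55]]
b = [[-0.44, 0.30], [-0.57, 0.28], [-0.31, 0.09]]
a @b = [[-0.21, 0.19], [-0.44, 0.32], [0.32, -0.19]]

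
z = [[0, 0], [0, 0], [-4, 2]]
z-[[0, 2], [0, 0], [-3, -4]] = [[0, -2], [0, 0], [-1, 6]]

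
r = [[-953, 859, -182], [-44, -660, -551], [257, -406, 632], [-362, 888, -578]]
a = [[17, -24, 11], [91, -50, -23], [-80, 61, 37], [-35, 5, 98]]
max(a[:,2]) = 98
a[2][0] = -80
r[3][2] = -578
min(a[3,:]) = -35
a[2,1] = 61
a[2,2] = 37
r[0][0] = -953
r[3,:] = [-362, 888, -578]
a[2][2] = 37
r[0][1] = 859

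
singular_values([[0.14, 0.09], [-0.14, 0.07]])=[0.2, 0.11]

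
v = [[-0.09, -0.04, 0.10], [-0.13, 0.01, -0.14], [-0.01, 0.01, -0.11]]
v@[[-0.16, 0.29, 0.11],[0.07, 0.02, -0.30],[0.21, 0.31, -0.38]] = [[0.03, 0.0, -0.04], [-0.01, -0.08, 0.04], [-0.02, -0.04, 0.04]]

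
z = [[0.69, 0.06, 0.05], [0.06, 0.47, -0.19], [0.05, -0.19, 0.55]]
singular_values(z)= [0.71, 0.7, 0.3]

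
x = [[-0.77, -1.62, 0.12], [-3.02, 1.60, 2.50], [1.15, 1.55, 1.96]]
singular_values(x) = [4.39, 2.84, 1.16]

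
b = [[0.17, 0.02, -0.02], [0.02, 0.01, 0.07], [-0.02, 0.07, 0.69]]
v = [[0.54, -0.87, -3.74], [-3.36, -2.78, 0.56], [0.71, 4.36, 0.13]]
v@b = [[0.15, -0.26, -2.65], [-0.64, -0.06, 0.26], [0.21, 0.07, 0.38]]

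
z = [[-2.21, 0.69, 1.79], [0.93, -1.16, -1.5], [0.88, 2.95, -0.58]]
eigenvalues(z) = [(-1.77+0j), (-1.09+1.29j), (-1.09-1.29j)]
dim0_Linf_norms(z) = [2.21, 2.95, 1.79]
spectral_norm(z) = 3.53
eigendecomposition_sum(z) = [[-4.26+0.00j, -3.70+0.00j, (1.76-0j)], [2.01-0.00j, (1.74-0j), -0.83+0.00j], [-1.83+0.00j, -1.59+0.00j, (0.75-0j)]] + [[(1.03-0.7j),(2.19-0.47j),0.02+1.12j], [-0.54+0.81j,(-1.45+0.98j),-0.34-0.80j], [1.36-0.01j,(2.27+0.92j),-0.67+1.02j]] + [[(1.03+0.7j),2.19+0.47j,0.02-1.12j], [-0.54-0.81j,-1.45-0.98j,-0.34+0.80j], [(1.36+0.01j),2.27-0.92j,-0.67-1.02j]]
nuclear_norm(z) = 7.17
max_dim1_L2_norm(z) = 3.13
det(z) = -5.07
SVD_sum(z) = [[-1.82, 1.22, 1.83], [1.31, -0.87, -1.32], [-0.21, 0.14, 0.21]] + [[-0.22, -0.55, 0.14], [-0.13, -0.32, 0.08], [1.15, 2.80, -0.72]] + [[-0.17, 0.02, -0.18], [-0.25, 0.03, -0.26], [-0.06, 0.01, -0.07]]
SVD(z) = [[0.81, -0.19, -0.56], [-0.58, -0.11, -0.81], [0.09, 0.98, -0.20]] @ diag([3.5271090547009956, 3.1929927029493257, 0.449888114044596]) @ [[-0.64,0.43,0.64], [0.37,0.9,-0.23], [0.68,-0.09,0.73]]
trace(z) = -3.95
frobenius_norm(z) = 4.78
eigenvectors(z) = [[(-0.84+0j), -0.50+0.34j, (-0.5-0.34j)], [0.40+0.00j, 0.26-0.39j, 0.26+0.39j], [(-0.36+0j), -0.65+0.00j, -0.65-0.00j]]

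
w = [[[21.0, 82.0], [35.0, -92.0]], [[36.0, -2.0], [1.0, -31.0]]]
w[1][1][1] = -31.0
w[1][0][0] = 36.0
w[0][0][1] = 82.0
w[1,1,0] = 1.0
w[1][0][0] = 36.0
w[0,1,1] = -92.0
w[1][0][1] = -2.0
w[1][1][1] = -31.0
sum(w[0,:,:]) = 46.0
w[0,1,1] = -92.0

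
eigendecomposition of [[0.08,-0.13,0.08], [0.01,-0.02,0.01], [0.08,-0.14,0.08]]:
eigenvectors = [[-0.71, -0.71, 0.24], [-0.09, -0.0, -0.39], [-0.7, 0.71, -0.89]]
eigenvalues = [0.14, 0.0, -0.0]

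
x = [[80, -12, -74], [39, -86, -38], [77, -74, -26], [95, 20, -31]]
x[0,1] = -12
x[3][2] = -31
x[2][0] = 77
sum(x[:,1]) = -152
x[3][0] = 95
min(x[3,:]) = -31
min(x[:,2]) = -74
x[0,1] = -12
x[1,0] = 39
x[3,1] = 20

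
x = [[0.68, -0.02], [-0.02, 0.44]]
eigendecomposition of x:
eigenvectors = [[1.00,0.08], [-0.08,1.0]]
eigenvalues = [0.68, 0.44]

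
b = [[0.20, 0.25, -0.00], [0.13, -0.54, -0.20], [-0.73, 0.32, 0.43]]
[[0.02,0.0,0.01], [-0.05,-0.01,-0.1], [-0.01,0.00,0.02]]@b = [[-0.00,0.01,0.0], [0.06,-0.04,-0.04], [-0.02,0.00,0.01]]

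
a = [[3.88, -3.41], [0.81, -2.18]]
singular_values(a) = [5.57, 1.02]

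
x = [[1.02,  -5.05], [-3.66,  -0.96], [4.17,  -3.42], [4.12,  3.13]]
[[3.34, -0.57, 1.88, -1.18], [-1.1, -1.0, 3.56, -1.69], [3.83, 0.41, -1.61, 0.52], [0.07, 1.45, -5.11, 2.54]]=x @ [[0.45, 0.23, -0.83, 0.38], [-0.57, 0.16, -0.54, 0.31]]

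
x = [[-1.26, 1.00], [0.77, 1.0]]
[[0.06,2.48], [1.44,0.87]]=x@[[0.68, -0.79], [0.92, 1.48]]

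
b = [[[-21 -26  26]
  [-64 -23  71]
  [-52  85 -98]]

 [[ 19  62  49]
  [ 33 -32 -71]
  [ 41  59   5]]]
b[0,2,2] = -98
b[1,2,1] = 59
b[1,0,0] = 19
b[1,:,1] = [62, -32, 59]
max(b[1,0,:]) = 62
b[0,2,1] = 85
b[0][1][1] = -23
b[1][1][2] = -71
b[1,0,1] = 62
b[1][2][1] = 59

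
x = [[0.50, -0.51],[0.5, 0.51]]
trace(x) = 1.01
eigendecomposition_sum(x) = [[0.25+0.25j, -0.25+0.26j],[(0.25-0.25j), 0.25+0.25j]] + [[(0.25-0.25j),(-0.25-0.26j)], [0.25+0.25j,0.25-0.25j]]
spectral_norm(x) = 0.72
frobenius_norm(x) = 1.01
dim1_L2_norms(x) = [0.71, 0.71]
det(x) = 0.51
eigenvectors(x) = [[(0.71+0j), (0.71-0j)], [(-0.01-0.7j), (-0.01+0.7j)]]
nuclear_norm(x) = 1.43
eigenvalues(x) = [(0.5+0.5j), (0.5-0.5j)]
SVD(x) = [[-0.71, -0.71],[0.71, -0.71]] @ diag([0.7212489168102785, 0.7071067811865476]) @ [[0.0, 1.0], [-1.0, -0.00]]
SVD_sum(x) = [[0.00, -0.51], [0.00, 0.51]] + [[0.50, 0.0],[0.5, 0.0]]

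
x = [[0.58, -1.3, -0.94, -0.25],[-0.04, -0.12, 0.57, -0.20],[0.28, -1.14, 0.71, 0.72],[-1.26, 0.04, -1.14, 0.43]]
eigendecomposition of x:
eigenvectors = [[(0.71+0j), (-0.22+0.29j), (-0.22-0.29j), (-0.6+0j)],[(-0.06+0j), 0.24-0.11j, (0.24+0.11j), -0.46+0.00j],[(-0.31+0j), (0.25+0.53j), 0.25-0.53j, 0.09+0.00j],[-0.62+0.00j, (-0.68+0j), -0.68-0.00j, -0.65+0.00j]]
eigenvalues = [(1.31+0j), (0.42+1.43j), (0.42-1.43j), (-0.56+0j)]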